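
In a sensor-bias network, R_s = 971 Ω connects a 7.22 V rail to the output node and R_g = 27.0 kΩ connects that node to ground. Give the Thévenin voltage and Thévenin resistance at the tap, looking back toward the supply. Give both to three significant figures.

V_th is the open-circuit tap voltage: 7.22 × 27000/(971 + 27000) = 6.97 V.
With the supply zeroed, R_s and R_g appear in parallel from the tap: R_th = R_s‖R_g = (971 × 27000)/27970 = 937 Ω.

V_th = 6.97 V, R_th = 937 Ω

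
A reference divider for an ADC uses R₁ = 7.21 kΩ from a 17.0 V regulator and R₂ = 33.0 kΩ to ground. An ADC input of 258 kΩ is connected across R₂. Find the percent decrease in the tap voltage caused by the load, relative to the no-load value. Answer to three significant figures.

2.24 %

The divider's output (Thévenin) resistance is R₁‖R₂ = 5.917 kΩ.
Fractional drop under load = R_th/(R_th + R_L) = 5.917 / (5.917 + 258) = 0.02242.
So the output falls by 2.24 %.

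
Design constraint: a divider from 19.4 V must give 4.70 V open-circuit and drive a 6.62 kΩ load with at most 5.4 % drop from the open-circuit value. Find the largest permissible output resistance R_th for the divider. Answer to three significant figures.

Loading drop = R_th/(R_th + R_L) ≤ 0.0540, so R_th ≤ R_L · ε/(1−ε) = 6.62 kΩ × 0.0540/0.9460 = 378 Ω.

R_th ≤ 378 Ω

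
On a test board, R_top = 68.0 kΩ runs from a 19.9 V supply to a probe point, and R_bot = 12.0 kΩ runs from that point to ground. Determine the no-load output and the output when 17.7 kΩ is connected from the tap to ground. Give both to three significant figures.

Unloaded: 2.98 V; loaded: 1.89 V

Open-circuit: V = 19.9 × 12.0/(68.0 + 12.0) = 2.98 V.
With the load, R_bot becomes R_bot‖R_L = 7.152 kΩ, so V = 19.9 × 7.152/75.15 = 1.89 V.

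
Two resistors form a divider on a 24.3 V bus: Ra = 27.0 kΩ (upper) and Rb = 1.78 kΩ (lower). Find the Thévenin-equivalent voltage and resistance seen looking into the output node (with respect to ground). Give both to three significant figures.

V_th is the open-circuit tap voltage: 24.3 × 1.78/(27.0 + 1.78) = 1.50 V.
With the supply zeroed, Ra and Rb appear in parallel from the tap: R_th = Ra‖Rb = (27.0 × 1.78)/28.78 = 1.67 kΩ.

V_th = 1.50 V, R_th = 1.67 kΩ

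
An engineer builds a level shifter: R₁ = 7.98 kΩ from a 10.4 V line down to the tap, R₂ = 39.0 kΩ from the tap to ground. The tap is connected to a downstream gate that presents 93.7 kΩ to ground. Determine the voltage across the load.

The load sits in parallel with R₂: R₂‖R_L = (39.0 × 93.7) / (39.0 + 93.7) = 27.54 kΩ.
V_out = 10.4 × 27.54 / (7.98 + 27.54) = 10.4 × 27.54/35.52 = 8.06 V.
(Unloaded it would have been 8.63 V.)

V_out ≈ 8.06 V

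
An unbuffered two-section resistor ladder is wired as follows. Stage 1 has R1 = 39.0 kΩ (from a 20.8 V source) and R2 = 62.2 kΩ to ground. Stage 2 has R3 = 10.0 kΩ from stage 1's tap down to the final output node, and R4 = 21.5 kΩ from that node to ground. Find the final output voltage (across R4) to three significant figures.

Stage 2 presents R3+R4 = 31.50 kΩ as a load on stage 1's tap.
Stage 1's lower leg becomes R2‖(R3+R4) = 20.91 kΩ, so V_mid = 20.8 × 20.91/59.91 = 7.260 V.
Stage 2 is itself unloaded: V_out = V_mid × R4/(R3+R4) = 7.260 × 21.5/31.50 = 4.96 V.

V_out ≈ 4.96 V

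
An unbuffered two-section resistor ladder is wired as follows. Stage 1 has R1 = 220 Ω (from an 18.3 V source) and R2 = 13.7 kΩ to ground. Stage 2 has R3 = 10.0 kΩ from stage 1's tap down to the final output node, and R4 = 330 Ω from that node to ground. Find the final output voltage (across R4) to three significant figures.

V_out ≈ 0.564 V

Stage 2 presents R3+R4 = 10330 Ω as a load on stage 1's tap.
Stage 1's lower leg becomes R2‖(R3+R4) = 5889 Ω, so V_mid = 18.3 × 5889/6109 = 17.64 V.
Stage 2 is itself unloaded: V_out = V_mid × R4/(R3+R4) = 17.64 × 330/10330 = 0.564 V.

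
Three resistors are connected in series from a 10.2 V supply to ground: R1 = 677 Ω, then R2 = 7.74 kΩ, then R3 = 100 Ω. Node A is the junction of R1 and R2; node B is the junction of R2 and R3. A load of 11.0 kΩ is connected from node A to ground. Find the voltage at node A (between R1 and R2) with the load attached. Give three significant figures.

Below node A the series string R2+R3 = 7840 Ω sits in parallel with the 11000 Ω load: 4577 Ω.
V_A = 10.2 × 4577/(677 + 4577) = 8.89 V.

V ≈ 8.89 V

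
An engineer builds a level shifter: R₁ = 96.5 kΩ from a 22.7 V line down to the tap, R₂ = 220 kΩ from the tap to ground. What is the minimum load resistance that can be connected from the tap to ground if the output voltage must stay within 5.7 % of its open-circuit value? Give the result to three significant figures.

Output resistance R_th = R₁‖R₂ = (96.5 × 220)/316.5 = 67.08 kΩ.
The fractional drop is R_th/(R_th + R_L); requiring this ≤ 0.0570 gives R_L ≥ R_th(1/0.0570 − 1) = 67.08 × 16.54 = 1.11 MΩ.

R_L(min) ≈ 1.11 MΩ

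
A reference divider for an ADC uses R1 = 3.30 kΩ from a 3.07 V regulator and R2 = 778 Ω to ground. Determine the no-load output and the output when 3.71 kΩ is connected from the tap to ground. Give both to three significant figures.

Unloaded: 0.586 V; loaded: 0.501 V

Open-circuit: V = 3.07 × 778/(3300 + 778) = 0.586 V.
With the load, R2 becomes R2‖R_L = 643.1 Ω, so V = 3.07 × 643.1/3943 = 0.501 V.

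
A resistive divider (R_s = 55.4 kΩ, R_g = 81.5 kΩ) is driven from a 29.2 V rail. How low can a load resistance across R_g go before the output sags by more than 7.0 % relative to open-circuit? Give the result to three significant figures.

Output resistance R_th = R_s‖R_g = (55.4 × 81.5)/136.9 = 32.98 kΩ.
The fractional drop is R_th/(R_th + R_L); requiring this ≤ 0.0700 gives R_L ≥ R_th(1/0.0700 − 1) = 32.98 × 13.29 = 438 kΩ.

R_L(min) ≈ 438 kΩ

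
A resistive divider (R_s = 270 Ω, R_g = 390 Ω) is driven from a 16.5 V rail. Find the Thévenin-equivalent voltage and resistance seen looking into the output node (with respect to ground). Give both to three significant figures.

V_th is the open-circuit tap voltage: 16.5 × 390/(270 + 390) = 9.75 V.
With the supply zeroed, R_s and R_g appear in parallel from the tap: R_th = R_s‖R_g = (270 × 390)/660.0 = 160 Ω.

V_th = 9.75 V, R_th = 160 Ω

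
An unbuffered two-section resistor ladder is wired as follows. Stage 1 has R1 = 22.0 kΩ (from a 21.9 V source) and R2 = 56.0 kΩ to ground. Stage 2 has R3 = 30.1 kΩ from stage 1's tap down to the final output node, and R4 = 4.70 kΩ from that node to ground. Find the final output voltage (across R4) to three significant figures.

Stage 2 presents R3+R4 = 34.80 kΩ as a load on stage 1's tap.
Stage 1's lower leg becomes R2‖(R3+R4) = 21.46 kΩ, so V_mid = 21.9 × 21.46/43.46 = 10.81 V.
Stage 2 is itself unloaded: V_out = V_mid × R4/(R3+R4) = 10.81 × 4.70/34.80 = 1.46 V.

V_out ≈ 1.46 V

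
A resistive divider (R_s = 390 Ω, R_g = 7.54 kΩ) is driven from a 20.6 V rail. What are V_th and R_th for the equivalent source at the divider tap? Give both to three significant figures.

V_th = 19.6 V, R_th = 371 Ω

V_th is the open-circuit tap voltage: 20.6 × 7540/(390 + 7540) = 19.6 V.
With the supply zeroed, R_s and R_g appear in parallel from the tap: R_th = R_s‖R_g = (390 × 7540)/7930 = 371 Ω.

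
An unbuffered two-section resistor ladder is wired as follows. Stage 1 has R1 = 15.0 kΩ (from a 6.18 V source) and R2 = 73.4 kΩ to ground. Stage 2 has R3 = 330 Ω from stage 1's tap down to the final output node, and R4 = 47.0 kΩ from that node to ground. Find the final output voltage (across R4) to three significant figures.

V_out ≈ 4.03 V

Stage 2 presents R3+R4 = 47330 Ω as a load on stage 1's tap.
Stage 1's lower leg becomes R2‖(R3+R4) = 28780 Ω, so V_mid = 6.18 × 28780/43780 = 4.062 V.
Stage 2 is itself unloaded: V_out = V_mid × R4/(R3+R4) = 4.062 × 47000/47330 = 4.03 V.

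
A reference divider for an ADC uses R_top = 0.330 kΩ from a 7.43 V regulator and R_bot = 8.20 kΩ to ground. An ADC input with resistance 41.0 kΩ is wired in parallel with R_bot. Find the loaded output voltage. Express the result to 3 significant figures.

V_out ≈ 7.09 V

The load sits in parallel with R_bot: R_bot‖R_L = (8200 × 41000) / (8200 + 41000) = 6833 Ω.
V_out = 7.43 × 6833 / (330 + 6833) = 7.43 × 6833/7163 = 7.09 V.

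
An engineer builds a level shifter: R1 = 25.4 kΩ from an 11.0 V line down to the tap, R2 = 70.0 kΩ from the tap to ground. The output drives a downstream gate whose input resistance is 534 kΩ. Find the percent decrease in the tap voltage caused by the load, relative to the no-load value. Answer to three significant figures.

3.37 %

The divider's output (Thévenin) resistance is R1‖R2 = 18.64 kΩ.
Fractional drop under load = R_th/(R_th + R_L) = 18.64 / (18.64 + 534) = 0.03372.
So the output falls by 3.37 %.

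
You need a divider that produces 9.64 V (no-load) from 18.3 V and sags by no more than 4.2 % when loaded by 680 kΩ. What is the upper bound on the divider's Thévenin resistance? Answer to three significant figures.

Loading drop = R_th/(R_th + R_L) ≤ 0.0420, so R_th ≤ R_L · ε/(1−ε) = 680 kΩ × 0.0420/0.9580 = 29.8 kΩ.
(Any R1, R2 with R2/(R1+R2) = 0.527 and R1‖R2 ≤ 29.8 kΩ will meet the spec.)

R_th ≤ 29.8 kΩ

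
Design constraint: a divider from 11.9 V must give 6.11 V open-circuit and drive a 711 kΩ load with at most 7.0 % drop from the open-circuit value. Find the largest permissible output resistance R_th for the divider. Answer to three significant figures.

Loading drop = R_th/(R_th + R_L) ≤ 0.0700, so R_th ≤ R_L · ε/(1−ε) = 711 kΩ × 0.0700/0.9300 = 53.5 kΩ.
(Any R1, R2 with R2/(R1+R2) = 0.513 and R1‖R2 ≤ 53.5 kΩ will meet the spec.)

R_th ≤ 53.5 kΩ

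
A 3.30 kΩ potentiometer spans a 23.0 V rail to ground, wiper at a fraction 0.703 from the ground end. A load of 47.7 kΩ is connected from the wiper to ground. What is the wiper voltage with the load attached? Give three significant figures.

The wiper splits the pot into (1−α)R = 980.1 Ω above and αR = 2320 Ω below.
Lower section ‖ load = 2212 Ω.
V_wiper = 23.0 × 2212/(980.1 + 2212) = 15.9 V.

V ≈ 15.9 V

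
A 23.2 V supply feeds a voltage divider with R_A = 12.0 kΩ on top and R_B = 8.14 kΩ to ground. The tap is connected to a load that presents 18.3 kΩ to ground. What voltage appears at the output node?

V_out ≈ 7.41 V

The load sits in parallel with R_B: R_B‖R_L = (8.14 × 18.3) / (8.14 + 18.3) = 5.634 kΩ.
V_out = 23.2 × 5.634 / (12.0 + 5.634) = 23.2 × 5.634/17.63 = 7.41 V.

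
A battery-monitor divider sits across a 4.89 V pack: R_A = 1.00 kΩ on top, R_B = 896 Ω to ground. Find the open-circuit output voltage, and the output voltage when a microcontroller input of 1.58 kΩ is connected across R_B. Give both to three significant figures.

Open-circuit: V = 4.89 × 896/(1000 + 896) = 2.31 V.
With the load, R_B becomes R_B‖R_L = 571.8 Ω, so V = 4.89 × 571.8/1572 = 1.78 V.

Unloaded: 2.31 V; loaded: 1.78 V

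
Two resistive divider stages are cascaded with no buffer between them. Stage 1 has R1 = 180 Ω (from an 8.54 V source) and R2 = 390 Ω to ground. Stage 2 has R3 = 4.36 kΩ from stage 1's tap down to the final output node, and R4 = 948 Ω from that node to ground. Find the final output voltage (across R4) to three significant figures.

Stage 2 presents R3+R4 = 5308 Ω as a load on stage 1's tap.
Stage 1's lower leg becomes R2‖(R3+R4) = 363.3 Ω, so V_mid = 8.54 × 363.3/543.3 = 5.711 V.
Stage 2 is itself unloaded: V_out = V_mid × R4/(R3+R4) = 5.711 × 948/5308 = 1.02 V.

V_out ≈ 1.02 V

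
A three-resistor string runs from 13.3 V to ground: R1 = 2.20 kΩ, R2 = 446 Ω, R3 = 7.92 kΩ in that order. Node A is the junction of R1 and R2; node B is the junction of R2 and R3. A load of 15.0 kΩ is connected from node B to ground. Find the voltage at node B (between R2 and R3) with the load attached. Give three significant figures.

At node B, R3 is in parallel with the load: R3‖R_L = 5183 Ω.
Below node A the resistance is R2 + (R3‖R_L) = 5629 Ω, so V_A = 13.3 × 5629/7829 = 9.563 V.
Then V_B = V_A × (R3‖R_L)/(R2 + R3‖R_L) = 9.563 × 5183/5629 = 8.81 V.

V ≈ 8.81 V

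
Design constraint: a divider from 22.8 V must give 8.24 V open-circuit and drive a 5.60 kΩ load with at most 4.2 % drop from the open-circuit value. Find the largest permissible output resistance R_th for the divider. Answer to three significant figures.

Loading drop = R_th/(R_th + R_L) ≤ 0.0420, so R_th ≤ R_L · ε/(1−ε) = 5.60 kΩ × 0.0420/0.9580 = 246 Ω.

R_th ≤ 246 Ω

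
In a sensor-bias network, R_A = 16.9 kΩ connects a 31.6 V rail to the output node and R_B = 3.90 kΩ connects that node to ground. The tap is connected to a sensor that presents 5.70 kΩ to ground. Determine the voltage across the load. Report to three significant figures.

V_out ≈ 3.81 V

The load sits in parallel with R_B: R_B‖R_L = (3.90 × 5.70) / (3.90 + 5.70) = 2.316 kΩ.
V_out = 31.6 × 2.316 / (16.9 + 2.316) = 31.6 × 2.316/19.22 = 3.81 V.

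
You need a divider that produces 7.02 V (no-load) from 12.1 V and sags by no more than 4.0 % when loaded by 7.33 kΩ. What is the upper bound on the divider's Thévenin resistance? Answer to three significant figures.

R_th ≤ 305 Ω

Loading drop = R_th/(R_th + R_L) ≤ 0.0400, so R_th ≤ R_L · ε/(1−ε) = 7.33 kΩ × 0.0400/0.9600 = 305 Ω.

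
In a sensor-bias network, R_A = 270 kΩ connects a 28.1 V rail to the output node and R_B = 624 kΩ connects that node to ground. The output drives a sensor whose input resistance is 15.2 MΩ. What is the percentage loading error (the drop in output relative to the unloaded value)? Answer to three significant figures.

1.22 %

The divider's output (Thévenin) resistance is R_A‖R_B = 188.5 kΩ.
Fractional drop under load = R_th/(R_th + R_L) = 188.5 / (188.5 + 15200) = 0.01225.
So the output falls by 1.22 %.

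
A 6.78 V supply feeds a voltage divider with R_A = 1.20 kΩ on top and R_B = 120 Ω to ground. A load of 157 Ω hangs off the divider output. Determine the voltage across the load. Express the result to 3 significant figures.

V_out ≈ 0.364 V

The load sits in parallel with R_B: R_B‖R_L = (120 × 157) / (120 + 157) = 68.01 Ω.
V_out = 6.78 × 68.01 / (1200 + 68.01) = 6.78 × 68.01/1268 = 0.364 V.
(Unloaded it would have been 0.616 V.)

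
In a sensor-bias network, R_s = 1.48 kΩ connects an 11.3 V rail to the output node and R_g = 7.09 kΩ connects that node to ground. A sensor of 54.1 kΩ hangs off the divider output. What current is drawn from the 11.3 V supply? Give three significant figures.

I ≈ 1.46 mA

R_g‖R_L = 6.268 kΩ, so the source sees R_s + R_g‖R_L = 7.748 kΩ.
I = 11.3 V / 7.748 kΩ = 1.46 mA.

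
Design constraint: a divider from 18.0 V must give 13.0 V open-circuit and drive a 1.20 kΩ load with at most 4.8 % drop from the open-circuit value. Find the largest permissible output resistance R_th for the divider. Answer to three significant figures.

Loading drop = R_th/(R_th + R_L) ≤ 0.0480, so R_th ≤ R_L · ε/(1−ε) = 1.20 kΩ × 0.0480/0.9520 = 60.5 Ω.

R_th ≤ 60.5 Ω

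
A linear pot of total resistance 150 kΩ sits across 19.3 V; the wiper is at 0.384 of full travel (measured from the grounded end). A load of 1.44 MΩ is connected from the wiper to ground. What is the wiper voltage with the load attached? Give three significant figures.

V ≈ 7.23 V

The wiper splits the pot into (1−α)R = 92.40 kΩ above and αR = 57.60 kΩ below.
Lower section ‖ load = 55.38 kΩ.
V_wiper = 19.3 × 55.38/(92.40 + 55.38) = 7.23 V.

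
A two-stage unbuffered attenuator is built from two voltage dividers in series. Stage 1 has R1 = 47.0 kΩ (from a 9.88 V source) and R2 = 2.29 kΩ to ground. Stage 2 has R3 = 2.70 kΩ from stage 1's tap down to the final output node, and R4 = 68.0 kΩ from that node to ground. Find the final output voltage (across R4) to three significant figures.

V_out ≈ 0.428 V

Stage 2 presents R3+R4 = 70.70 kΩ as a load on stage 1's tap.
Stage 1's lower leg becomes R2‖(R3+R4) = 2.218 kΩ, so V_mid = 9.88 × 2.218/49.22 = 0.4453 V.
Stage 2 is itself unloaded: V_out = V_mid × R4/(R3+R4) = 0.4453 × 68.0/70.70 = 0.428 V.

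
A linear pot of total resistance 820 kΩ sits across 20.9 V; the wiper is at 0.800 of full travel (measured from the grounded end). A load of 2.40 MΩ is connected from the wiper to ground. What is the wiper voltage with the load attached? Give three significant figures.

The wiper splits the pot into (1−α)R = 164.0 kΩ above and αR = 656.0 kΩ below.
Lower section ‖ load = 515.2 kΩ.
V_wiper = 20.9 × 515.2/(164.0 + 515.2) = 15.9 V.

V ≈ 15.9 V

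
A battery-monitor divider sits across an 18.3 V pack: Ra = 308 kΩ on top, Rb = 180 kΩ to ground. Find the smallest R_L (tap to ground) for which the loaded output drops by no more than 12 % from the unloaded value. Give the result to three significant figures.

Output resistance R_th = Ra‖Rb = (308 × 180)/488.0 = 113.6 kΩ.
The fractional drop is R_th/(R_th + R_L); requiring this ≤ 0.120 gives R_L ≥ R_th(1/0.120 − 1) = 113.6 × 7.333 = 833 kΩ.

R_L(min) ≈ 833 kΩ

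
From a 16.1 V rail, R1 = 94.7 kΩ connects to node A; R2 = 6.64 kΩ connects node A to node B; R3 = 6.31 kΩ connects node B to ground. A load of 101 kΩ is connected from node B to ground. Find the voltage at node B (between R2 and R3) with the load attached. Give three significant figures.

V ≈ 0.891 V

At node B, R3 is in parallel with the load: R3‖R_L = 5.939 kΩ.
Below node A the resistance is R2 + (R3‖R_L) = 12.58 kΩ, so V_A = 16.1 × 12.58/107.3 = 1.888 V.
Then V_B = V_A × (R3‖R_L)/(R2 + R3‖R_L) = 1.888 × 5.939/12.58 = 0.891 V.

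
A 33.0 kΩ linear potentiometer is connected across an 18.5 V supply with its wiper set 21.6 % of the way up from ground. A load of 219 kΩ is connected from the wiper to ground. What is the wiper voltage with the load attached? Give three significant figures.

V ≈ 3.90 V

The wiper splits the pot into (1−α)R = 25.87 kΩ above and αR = 7.128 kΩ below.
Lower section ‖ load = 6.903 kΩ.
V_wiper = 18.5 × 6.903/(25.87 + 6.903) = 3.90 V.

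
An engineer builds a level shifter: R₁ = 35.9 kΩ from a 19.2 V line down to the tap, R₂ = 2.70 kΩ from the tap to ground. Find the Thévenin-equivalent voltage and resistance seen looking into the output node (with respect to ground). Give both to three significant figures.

V_th = 1.34 V, R_th = 2.51 kΩ

V_th is the open-circuit tap voltage: 19.2 × 2.70/(35.9 + 2.70) = 1.34 V.
With the supply zeroed, R₁ and R₂ appear in parallel from the tap: R_th = R₁‖R₂ = (35.9 × 2.70)/38.60 = 2.51 kΩ.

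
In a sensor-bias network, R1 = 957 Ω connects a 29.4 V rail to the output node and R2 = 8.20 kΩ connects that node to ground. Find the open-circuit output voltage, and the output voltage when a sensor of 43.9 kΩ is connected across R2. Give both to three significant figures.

Unloaded: 26.3 V; loaded: 25.8 V

Open-circuit: V = 29.4 × 8200/(957 + 8200) = 26.3 V.
With the load, R2 becomes R2‖R_L = 6909 Ω, so V = 29.4 × 6909/7866 = 25.8 V.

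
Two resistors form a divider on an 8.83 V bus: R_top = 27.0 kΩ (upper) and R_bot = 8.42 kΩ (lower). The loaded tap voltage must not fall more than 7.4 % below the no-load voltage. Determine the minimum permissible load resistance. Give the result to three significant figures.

R_L(min) ≈ 80.3 kΩ

Output resistance R_th = R_top‖R_bot = (27.0 × 8.42)/35.42 = 6.418 kΩ.
The fractional drop is R_th/(R_th + R_L); requiring this ≤ 0.0740 gives R_L ≥ R_th(1/0.0740 − 1) = 6.418 × 12.51 = 80.3 kΩ.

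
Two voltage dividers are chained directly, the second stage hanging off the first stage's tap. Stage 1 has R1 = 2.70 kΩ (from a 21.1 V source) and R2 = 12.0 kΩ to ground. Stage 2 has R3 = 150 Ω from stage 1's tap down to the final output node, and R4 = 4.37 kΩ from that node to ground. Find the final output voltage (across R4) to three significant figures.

V_out ≈ 11.2 V

Stage 2 presents R3+R4 = 4520 Ω as a load on stage 1's tap.
Stage 1's lower leg becomes R2‖(R3+R4) = 3283 Ω, so V_mid = 21.1 × 3283/5983 = 11.58 V.
Stage 2 is itself unloaded: V_out = V_mid × R4/(R3+R4) = 11.58 × 4370/4520 = 11.2 V.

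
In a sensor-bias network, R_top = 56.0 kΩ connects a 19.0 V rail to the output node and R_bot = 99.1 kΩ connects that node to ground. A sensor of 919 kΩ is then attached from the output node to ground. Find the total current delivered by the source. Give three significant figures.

I ≈ 0.131 mA

R_bot‖R_L = 89.45 kΩ, so the source sees R_top + R_bot‖R_L = 145.5 kΩ.
I = 19.0 V / 145.5 kΩ = 0.131 mA.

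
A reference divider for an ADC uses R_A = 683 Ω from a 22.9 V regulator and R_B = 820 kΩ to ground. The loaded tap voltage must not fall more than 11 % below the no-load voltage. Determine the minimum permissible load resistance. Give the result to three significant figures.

Output resistance R_th = R_A‖R_B = (683 × 820000)/820700 = 682.4 Ω.
The fractional drop is R_th/(R_th + R_L); requiring this ≤ 0.110 gives R_L ≥ R_th(1/0.110 − 1) = 682.4 × 8.091 = 5.52 kΩ.

R_L(min) ≈ 5.52 kΩ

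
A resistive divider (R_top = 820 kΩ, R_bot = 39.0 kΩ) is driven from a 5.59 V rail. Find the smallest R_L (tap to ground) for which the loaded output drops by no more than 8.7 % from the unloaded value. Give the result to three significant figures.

R_L(min) ≈ 391 kΩ

Output resistance R_th = R_top‖R_bot = (820 × 39.0)/859.0 = 37.23 kΩ.
The fractional drop is R_th/(R_th + R_L); requiring this ≤ 0.0870 gives R_L ≥ R_th(1/0.0870 − 1) = 37.23 × 10.49 = 391 kΩ.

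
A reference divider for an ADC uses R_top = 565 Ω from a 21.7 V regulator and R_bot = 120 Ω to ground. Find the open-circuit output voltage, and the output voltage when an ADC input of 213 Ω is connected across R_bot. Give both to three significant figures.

Open-circuit: V = 21.7 × 120/(565 + 120) = 3.80 V.
With the load, R_bot becomes R_bot‖R_L = 76.76 Ω, so V = 21.7 × 76.76/641.8 = 2.60 V.

Unloaded: 3.80 V; loaded: 2.60 V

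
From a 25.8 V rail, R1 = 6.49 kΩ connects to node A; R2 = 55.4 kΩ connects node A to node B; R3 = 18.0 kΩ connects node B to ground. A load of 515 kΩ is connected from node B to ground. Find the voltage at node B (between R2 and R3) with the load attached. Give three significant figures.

At node B, R3 is in parallel with the load: R3‖R_L = 17.39 kΩ.
Below node A the resistance is R2 + (R3‖R_L) = 72.79 kΩ, so V_A = 25.8 × 72.79/79.28 = 23.69 V.
Then V_B = V_A × (R3‖R_L)/(R2 + R3‖R_L) = 23.69 × 17.39/72.79 = 5.66 V.

V ≈ 5.66 V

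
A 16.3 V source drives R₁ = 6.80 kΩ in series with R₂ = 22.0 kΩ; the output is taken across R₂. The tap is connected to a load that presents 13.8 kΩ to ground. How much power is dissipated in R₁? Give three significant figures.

P ≈ 7.74 mW

Total resistance from the source is R₁ + (R₂‖R_L) = 15.28 kΩ, so I = 16.3/15.28 kΩ = 1.067 mA.
P = I²·R₁ = (1.067 mA)² × 6.80 kΩ = 7.74 mW.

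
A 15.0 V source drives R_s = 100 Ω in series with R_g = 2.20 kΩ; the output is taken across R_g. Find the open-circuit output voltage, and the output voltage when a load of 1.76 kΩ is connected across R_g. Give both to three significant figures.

Open-circuit: V = 15.0 × 2200/(100 + 2200) = 14.3 V.
With the load, R_g becomes R_g‖R_L = 977.8 Ω, so V = 15.0 × 977.8/1078 = 13.6 V.

Unloaded: 14.3 V; loaded: 13.6 V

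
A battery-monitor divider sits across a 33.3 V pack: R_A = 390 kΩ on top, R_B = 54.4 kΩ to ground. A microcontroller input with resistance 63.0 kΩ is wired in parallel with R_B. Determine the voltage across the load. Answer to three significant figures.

The load sits in parallel with R_B: R_B‖R_L = (54.4 × 63.0) / (54.4 + 63.0) = 29.19 kΩ.
V_out = 33.3 × 29.19 / (390 + 29.19) = 33.3 × 29.19/419.2 = 2.32 V.

V_out ≈ 2.32 V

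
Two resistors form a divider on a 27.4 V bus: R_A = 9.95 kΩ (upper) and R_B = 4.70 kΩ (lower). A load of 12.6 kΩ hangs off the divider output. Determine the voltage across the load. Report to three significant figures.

V_out ≈ 7.01 V

The load sits in parallel with R_B: R_B‖R_L = (4.70 × 12.6) / (4.70 + 12.6) = 3.423 kΩ.
V_out = 27.4 × 3.423 / (9.95 + 3.423) = 27.4 × 3.423/13.37 = 7.01 V.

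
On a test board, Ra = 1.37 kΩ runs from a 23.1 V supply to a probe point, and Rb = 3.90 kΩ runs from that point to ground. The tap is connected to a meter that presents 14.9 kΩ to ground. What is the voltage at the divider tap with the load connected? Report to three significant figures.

V_out ≈ 16.0 V

The load sits in parallel with Rb: Rb‖R_L = (3.90 × 14.9) / (3.90 + 14.9) = 3.091 kΩ.
V_out = 23.1 × 3.091 / (1.37 + 3.091) = 23.1 × 3.091/4.461 = 16.0 V.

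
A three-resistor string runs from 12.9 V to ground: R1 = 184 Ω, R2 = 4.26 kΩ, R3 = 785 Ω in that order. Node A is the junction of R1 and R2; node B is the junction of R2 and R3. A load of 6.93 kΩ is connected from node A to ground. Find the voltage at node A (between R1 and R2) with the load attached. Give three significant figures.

Below node A the series string R2+R3 = 5045 Ω sits in parallel with the 6930 Ω load: 2920 Ω.
V_A = 12.9 × 2920/(184 + 2920) = 12.1 V.

V ≈ 12.1 V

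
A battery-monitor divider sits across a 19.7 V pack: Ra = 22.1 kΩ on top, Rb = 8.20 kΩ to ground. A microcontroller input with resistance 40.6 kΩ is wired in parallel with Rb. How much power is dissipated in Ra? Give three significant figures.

P ≈ 10.3 mW

Total resistance from the source is Ra + (Rb‖R_L) = 28.92 kΩ, so I = 19.7/28.92 kΩ = 0.6811 mA.
P = I²·Ra = (0.6811 mA)² × 22.1 kΩ = 10.3 mW.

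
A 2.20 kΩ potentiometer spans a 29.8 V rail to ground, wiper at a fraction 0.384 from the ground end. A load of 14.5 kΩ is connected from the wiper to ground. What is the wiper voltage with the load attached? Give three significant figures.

The wiper splits the pot into (1−α)R = 1355 Ω above and αR = 844.8 Ω below.
Lower section ‖ load = 798.3 Ω.
V_wiper = 29.8 × 798.3/(1355 + 798.3) = 11.0 V.

V ≈ 11.0 V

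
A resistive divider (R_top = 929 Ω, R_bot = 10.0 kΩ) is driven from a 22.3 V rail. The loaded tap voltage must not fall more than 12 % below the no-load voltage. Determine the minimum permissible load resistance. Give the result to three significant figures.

Output resistance R_th = R_top‖R_bot = (929 × 10000)/10930 = 850.0 Ω.
The fractional drop is R_th/(R_th + R_L); requiring this ≤ 0.120 gives R_L ≥ R_th(1/0.120 − 1) = 850.0 × 7.333 = 6.23 kΩ.

R_L(min) ≈ 6.23 kΩ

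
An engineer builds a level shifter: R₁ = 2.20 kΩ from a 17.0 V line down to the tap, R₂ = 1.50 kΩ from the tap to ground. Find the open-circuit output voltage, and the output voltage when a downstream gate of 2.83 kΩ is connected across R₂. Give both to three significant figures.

Unloaded: 6.89 V; loaded: 5.24 V

Open-circuit: V = 17.0 × 1.50/(2.20 + 1.50) = 6.89 V.
With the load, R₂ becomes R₂‖R_L = 0.9804 kΩ, so V = 17.0 × 0.9804/3.180 = 5.24 V.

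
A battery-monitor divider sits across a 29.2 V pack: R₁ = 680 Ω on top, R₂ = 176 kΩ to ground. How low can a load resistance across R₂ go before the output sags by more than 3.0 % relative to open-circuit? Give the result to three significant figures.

Output resistance R_th = R₁‖R₂ = (680 × 176000)/176700 = 677.4 Ω.
The fractional drop is R_th/(R_th + R_L); requiring this ≤ 0.0300 gives R_L ≥ R_th(1/0.0300 − 1) = 677.4 × 32.33 = 21.9 kΩ.

R_L(min) ≈ 21.9 kΩ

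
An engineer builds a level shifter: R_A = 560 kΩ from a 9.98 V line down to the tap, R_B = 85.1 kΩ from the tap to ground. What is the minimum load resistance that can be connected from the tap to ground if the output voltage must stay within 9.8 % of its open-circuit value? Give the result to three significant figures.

R_L(min) ≈ 680 kΩ

Output resistance R_th = R_A‖R_B = (560 × 85.1)/645.1 = 73.87 kΩ.
The fractional drop is R_th/(R_th + R_L); requiring this ≤ 0.0980 gives R_L ≥ R_th(1/0.0980 − 1) = 73.87 × 9.204 = 680 kΩ.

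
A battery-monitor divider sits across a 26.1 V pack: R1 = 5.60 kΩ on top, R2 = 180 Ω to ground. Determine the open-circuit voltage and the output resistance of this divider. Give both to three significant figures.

V_th is the open-circuit tap voltage: 26.1 × 180/(5600 + 180) = 0.813 V.
With the supply zeroed, R1 and R2 appear in parallel from the tap: R_th = R1‖R2 = (5600 × 180)/5780 = 174 Ω.

V_th = 0.813 V, R_th = 174 Ω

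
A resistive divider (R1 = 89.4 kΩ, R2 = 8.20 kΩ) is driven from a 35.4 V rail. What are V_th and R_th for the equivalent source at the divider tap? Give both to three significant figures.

V_th is the open-circuit tap voltage: 35.4 × 8.20/(89.4 + 8.20) = 2.97 V.
With the supply zeroed, R1 and R2 appear in parallel from the tap: R_th = R1‖R2 = (89.4 × 8.20)/97.60 = 7.51 kΩ.

V_th = 2.97 V, R_th = 7.51 kΩ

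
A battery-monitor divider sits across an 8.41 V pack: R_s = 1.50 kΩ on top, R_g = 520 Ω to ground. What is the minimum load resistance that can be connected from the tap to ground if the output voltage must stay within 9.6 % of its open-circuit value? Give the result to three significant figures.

Output resistance R_th = R_s‖R_g = (1500 × 520)/2020 = 386.1 Ω.
The fractional drop is R_th/(R_th + R_L); requiring this ≤ 0.0960 gives R_L ≥ R_th(1/0.0960 − 1) = 386.1 × 9.417 = 3.64 kΩ.

R_L(min) ≈ 3.64 kΩ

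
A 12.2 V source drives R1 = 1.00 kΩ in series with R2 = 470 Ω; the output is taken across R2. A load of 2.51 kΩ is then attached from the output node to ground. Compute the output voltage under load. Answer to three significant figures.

The load sits in parallel with R2: R2‖R_L = (470 × 2510) / (470 + 2510) = 395.9 Ω.
V_out = 12.2 × 395.9 / (1000 + 395.9) = 12.2 × 395.9/1396 = 3.46 V.
(Unloaded it would have been 3.90 V.)

V_out ≈ 3.46 V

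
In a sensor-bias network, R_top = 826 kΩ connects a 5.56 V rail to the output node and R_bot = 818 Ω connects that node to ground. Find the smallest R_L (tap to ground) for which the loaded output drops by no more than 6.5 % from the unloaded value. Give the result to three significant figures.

Output resistance R_th = R_top‖R_bot = (826000 × 818)/826800 = 817.2 Ω.
The fractional drop is R_th/(R_th + R_L); requiring this ≤ 0.0650 gives R_L ≥ R_th(1/0.0650 − 1) = 817.2 × 14.38 = 11.8 kΩ.

R_L(min) ≈ 11.8 kΩ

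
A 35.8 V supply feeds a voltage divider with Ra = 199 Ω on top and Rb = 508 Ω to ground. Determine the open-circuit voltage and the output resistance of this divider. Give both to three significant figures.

V_th = 25.7 V, R_th = 143 Ω

V_th is the open-circuit tap voltage: 35.8 × 508/(199 + 508) = 25.7 V.
With the supply zeroed, Ra and Rb appear in parallel from the tap: R_th = Ra‖Rb = (199 × 508)/707.0 = 143 Ω.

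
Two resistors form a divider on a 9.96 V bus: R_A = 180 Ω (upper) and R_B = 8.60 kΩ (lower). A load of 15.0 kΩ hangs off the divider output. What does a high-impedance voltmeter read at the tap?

V_out ≈ 9.64 V

The load sits in parallel with R_B: R_B‖R_L = (8600 × 15000) / (8600 + 15000) = 5466 Ω.
V_out = 9.96 × 5466 / (180 + 5466) = 9.96 × 5466/5646 = 9.64 V.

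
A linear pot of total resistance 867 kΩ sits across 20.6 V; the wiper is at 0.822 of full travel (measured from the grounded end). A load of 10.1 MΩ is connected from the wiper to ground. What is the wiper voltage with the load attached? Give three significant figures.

The wiper splits the pot into (1−α)R = 154.3 kΩ above and αR = 712.7 kΩ below.
Lower section ‖ load = 665.7 kΩ.
V_wiper = 20.6 × 665.7/(154.3 + 665.7) = 16.7 V.

V ≈ 16.7 V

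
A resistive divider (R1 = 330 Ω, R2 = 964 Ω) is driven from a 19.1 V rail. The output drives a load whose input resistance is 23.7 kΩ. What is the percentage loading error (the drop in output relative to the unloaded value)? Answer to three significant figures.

The divider's output (Thévenin) resistance is R1‖R2 = 245.8 Ω.
Fractional drop under load = R_th/(R_th + R_L) = 245.8 / (245.8 + 23700) = 0.01027.
So the output falls by 1.03 %.

1.03 %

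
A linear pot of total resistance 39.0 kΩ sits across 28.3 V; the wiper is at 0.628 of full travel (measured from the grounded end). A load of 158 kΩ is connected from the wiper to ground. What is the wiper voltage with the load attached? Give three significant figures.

The wiper splits the pot into (1−α)R = 14.51 kΩ above and αR = 24.49 kΩ below.
Lower section ‖ load = 21.20 kΩ.
V_wiper = 28.3 × 21.20/(14.51 + 21.20) = 16.8 V.

V ≈ 16.8 V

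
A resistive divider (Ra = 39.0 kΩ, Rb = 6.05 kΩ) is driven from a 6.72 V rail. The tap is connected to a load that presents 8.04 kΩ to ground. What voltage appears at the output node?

The load sits in parallel with Rb: Rb‖R_L = (6.05 × 8.04) / (6.05 + 8.04) = 3.452 kΩ.
V_out = 6.72 × 3.452 / (39.0 + 3.452) = 6.72 × 3.452/42.45 = 0.546 V.

V_out ≈ 0.546 V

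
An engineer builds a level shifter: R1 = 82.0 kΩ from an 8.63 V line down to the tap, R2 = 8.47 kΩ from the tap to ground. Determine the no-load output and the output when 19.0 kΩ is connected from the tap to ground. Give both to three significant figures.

Unloaded: 0.808 V; loaded: 0.575 V

Open-circuit: V = 8.63 × 8.47/(82.0 + 8.47) = 0.808 V.
With the load, R2 becomes R2‖R_L = 5.858 kΩ, so V = 8.63 × 5.858/87.86 = 0.575 V.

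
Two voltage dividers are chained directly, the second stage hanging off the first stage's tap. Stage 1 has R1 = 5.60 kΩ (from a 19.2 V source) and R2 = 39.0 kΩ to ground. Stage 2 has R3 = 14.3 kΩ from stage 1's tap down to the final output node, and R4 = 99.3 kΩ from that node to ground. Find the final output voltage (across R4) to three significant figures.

Stage 2 presents R3+R4 = 113.6 kΩ as a load on stage 1's tap.
Stage 1's lower leg becomes R2‖(R3+R4) = 29.03 kΩ, so V_mid = 19.2 × 29.03/34.63 = 16.10 V.
Stage 2 is itself unloaded: V_out = V_mid × R4/(R3+R4) = 16.10 × 99.3/113.6 = 14.1 V.

V_out ≈ 14.1 V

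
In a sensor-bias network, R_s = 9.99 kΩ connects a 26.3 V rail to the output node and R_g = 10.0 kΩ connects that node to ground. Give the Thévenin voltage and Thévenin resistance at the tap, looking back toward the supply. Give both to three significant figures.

V_th is the open-circuit tap voltage: 26.3 × 10.0/(9.99 + 10.0) = 13.2 V.
With the supply zeroed, R_s and R_g appear in parallel from the tap: R_th = R_s‖R_g = (9.99 × 10.0)/19.99 = 5.00 kΩ.

V_th = 13.2 V, R_th = 5.00 kΩ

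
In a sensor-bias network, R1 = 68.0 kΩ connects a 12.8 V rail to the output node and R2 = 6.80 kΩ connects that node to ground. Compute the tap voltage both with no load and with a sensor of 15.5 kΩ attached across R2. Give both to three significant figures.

Unloaded: 1.16 V; loaded: 0.832 V

Open-circuit: V = 12.8 × 6.80/(68.0 + 6.80) = 1.16 V.
With the load, R2 becomes R2‖R_L = 4.726 kΩ, so V = 12.8 × 4.726/72.73 = 0.832 V.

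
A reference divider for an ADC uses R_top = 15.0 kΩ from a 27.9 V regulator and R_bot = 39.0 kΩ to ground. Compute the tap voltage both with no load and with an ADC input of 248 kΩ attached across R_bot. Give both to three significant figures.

Unloaded: 20.1 V; loaded: 19.3 V

Open-circuit: V = 27.9 × 39.0/(15.0 + 39.0) = 20.1 V.
With the load, R_bot becomes R_bot‖R_L = 33.70 kΩ, so V = 27.9 × 33.70/48.70 = 19.3 V.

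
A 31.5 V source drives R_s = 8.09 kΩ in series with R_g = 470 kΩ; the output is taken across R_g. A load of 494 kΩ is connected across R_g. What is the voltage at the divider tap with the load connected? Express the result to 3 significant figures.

V_out ≈ 30.5 V

The load sits in parallel with R_g: R_g‖R_L = (470 × 494) / (470 + 494) = 240.9 kΩ.
V_out = 31.5 × 240.9 / (8.09 + 240.9) = 31.5 × 240.9/248.9 = 30.5 V.
(Unloaded it would have been 31.0 V.)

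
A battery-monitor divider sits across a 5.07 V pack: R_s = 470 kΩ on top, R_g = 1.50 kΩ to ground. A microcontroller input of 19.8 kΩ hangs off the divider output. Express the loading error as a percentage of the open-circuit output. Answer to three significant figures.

The divider's output (Thévenin) resistance is R_s‖R_g = 1.495 kΩ.
Fractional drop under load = R_th/(R_th + R_L) = 1.495 / (1.495 + 19.8) = 0.07021.
So the output falls by 7.02 %.

7.02 %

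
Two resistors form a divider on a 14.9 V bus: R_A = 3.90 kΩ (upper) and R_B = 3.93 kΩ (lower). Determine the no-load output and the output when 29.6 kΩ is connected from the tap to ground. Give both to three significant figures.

Unloaded: 7.48 V; loaded: 7.01 V

Open-circuit: V = 14.9 × 3.93/(3.90 + 3.93) = 7.48 V.
With the load, R_B becomes R_B‖R_L = 3.469 kΩ, so V = 14.9 × 3.469/7.369 = 7.01 V.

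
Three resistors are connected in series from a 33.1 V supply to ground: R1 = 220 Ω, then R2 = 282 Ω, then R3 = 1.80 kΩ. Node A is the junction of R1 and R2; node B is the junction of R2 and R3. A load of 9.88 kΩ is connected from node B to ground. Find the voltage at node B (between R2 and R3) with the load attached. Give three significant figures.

At node B, R3 is in parallel with the load: R3‖R_L = 1523 Ω.
Below node A the resistance is R2 + (R3‖R_L) = 1805 Ω, so V_A = 33.1 × 1805/2025 = 29.50 V.
Then V_B = V_A × (R3‖R_L)/(R2 + R3‖R_L) = 29.50 × 1523/1805 = 24.9 V.

V ≈ 24.9 V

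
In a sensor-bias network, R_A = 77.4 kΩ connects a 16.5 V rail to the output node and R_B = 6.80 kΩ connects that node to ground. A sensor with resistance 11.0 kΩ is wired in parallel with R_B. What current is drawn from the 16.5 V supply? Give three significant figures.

I ≈ 0.202 mA

R_B‖R_L = 4.202 kΩ, so the source sees R_A + R_B‖R_L = 81.60 kΩ.
I = 16.5 V / 81.60 kΩ = 0.202 mA.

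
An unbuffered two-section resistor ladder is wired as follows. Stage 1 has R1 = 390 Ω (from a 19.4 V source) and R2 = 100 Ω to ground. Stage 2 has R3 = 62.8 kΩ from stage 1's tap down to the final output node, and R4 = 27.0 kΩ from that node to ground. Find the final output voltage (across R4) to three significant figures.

V_out ≈ 1.19 V

Stage 2 presents R3+R4 = 89800 Ω as a load on stage 1's tap.
Stage 1's lower leg becomes R2‖(R3+R4) = 99.89 Ω, so V_mid = 19.4 × 99.89/489.9 = 3.956 V.
Stage 2 is itself unloaded: V_out = V_mid × R4/(R3+R4) = 3.956 × 27000/89800 = 1.19 V.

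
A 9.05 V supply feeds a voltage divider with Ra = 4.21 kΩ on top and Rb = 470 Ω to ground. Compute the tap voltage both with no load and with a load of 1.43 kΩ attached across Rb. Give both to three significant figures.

Open-circuit: V = 9.05 × 470/(4210 + 470) = 0.909 V.
With the load, Rb becomes Rb‖R_L = 353.7 Ω, so V = 9.05 × 353.7/4564 = 0.701 V.

Unloaded: 0.909 V; loaded: 0.701 V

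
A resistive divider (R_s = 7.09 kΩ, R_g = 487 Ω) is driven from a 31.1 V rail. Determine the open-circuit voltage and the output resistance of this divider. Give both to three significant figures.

V_th = 2.00 V, R_th = 456 Ω

V_th is the open-circuit tap voltage: 31.1 × 487/(7090 + 487) = 2.00 V.
With the supply zeroed, R_s and R_g appear in parallel from the tap: R_th = R_s‖R_g = (7090 × 487)/7577 = 456 Ω.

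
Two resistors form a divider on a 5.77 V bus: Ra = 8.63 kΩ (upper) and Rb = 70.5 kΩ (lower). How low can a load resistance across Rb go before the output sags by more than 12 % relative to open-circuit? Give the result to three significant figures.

Output resistance R_th = Ra‖Rb = (8.63 × 70.5)/79.13 = 7.689 kΩ.
The fractional drop is R_th/(R_th + R_L); requiring this ≤ 0.120 gives R_L ≥ R_th(1/0.120 − 1) = 7.689 × 7.333 = 56.4 kΩ.

R_L(min) ≈ 56.4 kΩ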